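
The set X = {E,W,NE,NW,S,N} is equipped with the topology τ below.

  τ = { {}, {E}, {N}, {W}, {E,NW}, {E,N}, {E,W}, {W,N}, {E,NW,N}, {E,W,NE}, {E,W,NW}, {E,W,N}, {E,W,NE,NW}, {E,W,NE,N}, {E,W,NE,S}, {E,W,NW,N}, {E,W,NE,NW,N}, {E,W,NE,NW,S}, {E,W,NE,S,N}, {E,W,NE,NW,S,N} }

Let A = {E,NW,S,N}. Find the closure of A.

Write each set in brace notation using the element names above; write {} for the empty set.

X∖A={W,NE}, int(X∖A)={W}, hence cl(A)={E,NE,NW,S,N}

{E,NE,NW,S,N}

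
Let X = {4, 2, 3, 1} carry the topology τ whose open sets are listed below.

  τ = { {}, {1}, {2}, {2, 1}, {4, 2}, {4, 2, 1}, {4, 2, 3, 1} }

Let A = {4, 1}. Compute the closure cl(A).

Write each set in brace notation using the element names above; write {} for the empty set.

X∖A={2, 3}, int(X∖A)={2}, hence cl(A)={4, 3, 1}

{4, 3, 1}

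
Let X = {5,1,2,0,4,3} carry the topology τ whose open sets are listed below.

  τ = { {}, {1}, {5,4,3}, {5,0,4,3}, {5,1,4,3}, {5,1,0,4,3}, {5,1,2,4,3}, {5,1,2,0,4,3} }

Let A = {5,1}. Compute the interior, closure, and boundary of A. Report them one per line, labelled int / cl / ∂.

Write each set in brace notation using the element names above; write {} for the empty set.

U open, U⊆A: {}, {1}. int(A) = ⋃ = {1}
X∖A={2,0,4,3}, int(X∖A)={}, hence cl(A)={5,1,2,0,4,3}
∂A: remove int from cl → {5,2,0,4,3}

int(A) = {1}
cl(A)  = {5,1,2,0,4,3}
∂A     = {5,2,0,4,3}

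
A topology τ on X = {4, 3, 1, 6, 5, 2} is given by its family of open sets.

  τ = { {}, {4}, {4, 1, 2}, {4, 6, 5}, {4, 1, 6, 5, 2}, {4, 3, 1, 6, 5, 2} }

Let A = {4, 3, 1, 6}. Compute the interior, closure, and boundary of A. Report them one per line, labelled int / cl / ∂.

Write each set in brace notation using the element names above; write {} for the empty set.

int(A) = {4}
cl(A)  = {4, 3, 1, 6, 5, 2}
∂A     = {3, 1, 6, 5, 2}

opens ⊆ A: {}, {4}; union → int = {4}
complement {5, 2}; its interior {}; cl(A) = X∖{} = {4, 3, 1, 6, 5, 2}
boundary = {4, 3, 1, 6, 5, 2} ∖ {4} = {3, 1, 6, 5, 2}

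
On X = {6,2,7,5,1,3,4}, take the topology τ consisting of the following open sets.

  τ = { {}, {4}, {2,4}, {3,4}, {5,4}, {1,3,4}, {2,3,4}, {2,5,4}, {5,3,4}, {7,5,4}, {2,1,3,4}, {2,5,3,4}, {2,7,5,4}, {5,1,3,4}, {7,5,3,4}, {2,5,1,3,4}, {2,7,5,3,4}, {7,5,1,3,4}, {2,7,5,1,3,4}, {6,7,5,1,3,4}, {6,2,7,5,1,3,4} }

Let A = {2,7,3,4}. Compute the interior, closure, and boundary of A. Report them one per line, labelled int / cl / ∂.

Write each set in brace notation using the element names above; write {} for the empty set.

U open, U⊆A: {}, {4}, {3,4}, {2,4}, {2,3,4}. int(A) = ⋃ = {2,3,4}
X∖A={6,5,1}, int(X∖A)={}, hence cl(A)={6,2,7,5,1,3,4}
∂A: remove int from cl → {6,7,5,1}

int(A) = {2,3,4}
cl(A)  = {6,2,7,5,1,3,4}
∂A     = {6,7,5,1}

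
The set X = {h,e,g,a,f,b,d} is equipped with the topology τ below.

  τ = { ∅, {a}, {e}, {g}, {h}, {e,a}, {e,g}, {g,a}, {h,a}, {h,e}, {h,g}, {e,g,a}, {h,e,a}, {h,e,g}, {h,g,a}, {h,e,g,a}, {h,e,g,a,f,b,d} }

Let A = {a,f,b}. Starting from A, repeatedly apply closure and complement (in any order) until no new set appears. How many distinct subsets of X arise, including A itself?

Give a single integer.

6

cl via duality: int({h,e,g,d}) = {h,e,g}, so X∖{h,e,g} = {a,f,b,d}
Write k for closure, c for complement:
  1. A     = {a,f,b}
  2. kA    = {a,f,b,d}
  3. cA    = {h,e,g,d}
  4. ckA   = {h,e,g}
  5. kcA   = {h,e,g,f,b,d}
  6. ckcA  = {a}
applying k or c yields no new set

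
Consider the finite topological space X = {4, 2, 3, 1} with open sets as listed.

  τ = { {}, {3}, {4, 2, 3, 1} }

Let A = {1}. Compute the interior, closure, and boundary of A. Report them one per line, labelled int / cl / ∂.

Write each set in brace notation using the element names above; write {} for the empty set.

int(A) = {}
cl(A)  = {4, 2, 1}
∂A     = {4, 2, 1}

open subsets of A: {}; so int(A) = {}
closure: X∖int(X∖A) = X∖{3} = {4, 2, 1}
∂A = {4, 2, 1} minus {} = {4, 2, 1}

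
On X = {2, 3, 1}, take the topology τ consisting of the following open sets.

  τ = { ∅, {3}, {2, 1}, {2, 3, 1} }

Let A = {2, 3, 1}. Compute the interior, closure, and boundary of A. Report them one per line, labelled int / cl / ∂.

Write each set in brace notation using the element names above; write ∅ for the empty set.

int(A) = {2, 3, 1}
cl(A)  = {2, 3, 1}
∂A     = ∅

open subsets of A: ∅, {3}, {2, 1}, {2, 3, 1}; so int(A) = {2, 3, 1}
closure: X∖int(X∖A) = X∖∅ = {2, 3, 1}
∂A = {2, 3, 1} minus {2, 3, 1} = ∅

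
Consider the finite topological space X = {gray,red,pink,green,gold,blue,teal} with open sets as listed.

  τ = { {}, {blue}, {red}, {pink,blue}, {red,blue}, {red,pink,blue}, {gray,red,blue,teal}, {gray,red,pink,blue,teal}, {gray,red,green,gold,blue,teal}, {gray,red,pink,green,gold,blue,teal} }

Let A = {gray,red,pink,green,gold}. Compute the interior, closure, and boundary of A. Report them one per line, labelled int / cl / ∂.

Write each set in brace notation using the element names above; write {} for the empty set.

int(A) = {red}
cl(A)  = {gray,red,pink,green,gold,teal}
∂A     = {gray,pink,green,gold,teal}

open subsets of A: {}, {red}; so int(A) = {red}
closure: X∖int(X∖A) = X∖{blue} = {gray,red,pink,green,gold,teal}
∂A = {gray,red,pink,green,gold,teal} minus {red} = {gray,pink,green,gold,teal}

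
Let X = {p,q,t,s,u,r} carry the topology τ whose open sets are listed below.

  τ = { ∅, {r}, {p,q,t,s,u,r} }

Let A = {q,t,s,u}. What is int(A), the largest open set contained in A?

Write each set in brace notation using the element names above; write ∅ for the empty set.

interior: largest open inside A is ∅ (from ∅)

∅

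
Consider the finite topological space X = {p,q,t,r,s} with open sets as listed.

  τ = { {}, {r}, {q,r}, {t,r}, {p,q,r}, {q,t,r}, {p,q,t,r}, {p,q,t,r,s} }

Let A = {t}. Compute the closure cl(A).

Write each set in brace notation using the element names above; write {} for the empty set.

complement {p,q,r,s}; its interior {p,q,r}; cl(A) = X∖{p,q,r} = {t,s}

{t,s}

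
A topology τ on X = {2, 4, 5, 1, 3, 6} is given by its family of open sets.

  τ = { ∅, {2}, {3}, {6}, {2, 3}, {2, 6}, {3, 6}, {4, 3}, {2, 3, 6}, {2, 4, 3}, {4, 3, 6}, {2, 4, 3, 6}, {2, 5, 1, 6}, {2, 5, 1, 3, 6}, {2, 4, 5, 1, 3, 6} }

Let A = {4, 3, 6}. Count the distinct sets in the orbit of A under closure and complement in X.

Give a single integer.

4

cl via duality: int({2, 5, 1}) = {2}, so X∖{2} = {4, 5, 1, 3, 6}
Write k for closure, c for complement:
  1. A     = {4, 3, 6}
  2. kA    = {4, 5, 1, 3, 6}
  3. cA    = {2, 5, 1}
  4. ckA   = {2}
applying k or c yields no new set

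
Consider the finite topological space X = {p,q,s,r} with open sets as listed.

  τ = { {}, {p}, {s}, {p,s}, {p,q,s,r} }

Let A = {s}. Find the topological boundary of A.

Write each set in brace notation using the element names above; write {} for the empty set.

U open, U⊆A: {}, {s}. int(A) = ⋃ = {s}
X∖A={p,q,r}, int(X∖A)={p}, hence cl(A)={q,s,r}
∂A: remove int from cl → {q,r}

{q,r}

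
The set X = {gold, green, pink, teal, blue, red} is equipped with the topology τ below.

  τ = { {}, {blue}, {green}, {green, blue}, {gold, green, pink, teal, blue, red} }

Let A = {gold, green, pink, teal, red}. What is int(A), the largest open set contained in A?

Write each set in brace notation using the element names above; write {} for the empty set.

opens ⊆ A: {}, {green}; union → int = {green}

{green}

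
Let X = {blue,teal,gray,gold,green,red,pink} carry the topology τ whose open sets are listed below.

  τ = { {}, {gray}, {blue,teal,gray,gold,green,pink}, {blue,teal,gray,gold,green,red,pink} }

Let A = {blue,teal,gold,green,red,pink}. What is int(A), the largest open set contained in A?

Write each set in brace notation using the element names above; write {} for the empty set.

{}

opens ⊆ A: {}; union → int = {}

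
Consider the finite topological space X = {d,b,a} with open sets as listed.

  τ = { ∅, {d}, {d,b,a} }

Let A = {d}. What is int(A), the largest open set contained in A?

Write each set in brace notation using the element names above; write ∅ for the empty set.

open subsets of A: ∅, {d}; so int(A) = {d}

{d}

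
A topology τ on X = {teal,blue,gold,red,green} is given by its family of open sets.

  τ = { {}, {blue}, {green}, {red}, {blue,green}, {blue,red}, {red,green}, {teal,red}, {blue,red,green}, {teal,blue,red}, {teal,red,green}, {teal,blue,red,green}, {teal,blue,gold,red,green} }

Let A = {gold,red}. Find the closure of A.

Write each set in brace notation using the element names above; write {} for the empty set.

{teal,gold,red}

X∖A={teal,blue,green}, int(X∖A)={blue,green}, hence cl(A)={teal,gold,red}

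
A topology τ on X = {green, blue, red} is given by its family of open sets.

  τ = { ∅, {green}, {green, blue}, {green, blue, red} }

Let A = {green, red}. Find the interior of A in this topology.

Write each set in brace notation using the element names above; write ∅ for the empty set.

{green}

interior: largest open inside A is {green} (from ∅, {green})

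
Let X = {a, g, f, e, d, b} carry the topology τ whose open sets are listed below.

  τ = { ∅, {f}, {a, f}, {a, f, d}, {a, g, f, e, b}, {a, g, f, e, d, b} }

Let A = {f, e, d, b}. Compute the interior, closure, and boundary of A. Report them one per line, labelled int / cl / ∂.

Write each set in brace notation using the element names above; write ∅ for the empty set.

opens ⊆ A: ∅, {f}; union → int = {f}
complement {a, g}; its interior ∅; cl(A) = X∖∅ = {a, g, f, e, d, b}
boundary = {a, g, f, e, d, b} ∖ {f} = {a, g, e, d, b}

int(A) = {f}
cl(A)  = {a, g, f, e, d, b}
∂A     = {a, g, e, d, b}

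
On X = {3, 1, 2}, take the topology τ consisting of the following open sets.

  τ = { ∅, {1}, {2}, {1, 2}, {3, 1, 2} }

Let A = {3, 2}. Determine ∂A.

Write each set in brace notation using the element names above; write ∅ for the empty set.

{3}

U open, U⊆A: ∅, {2}. int(A) = ⋃ = {2}
X∖A={1}, int(X∖A)={1}, hence cl(A)={3, 2}
∂A: remove int from cl → {3}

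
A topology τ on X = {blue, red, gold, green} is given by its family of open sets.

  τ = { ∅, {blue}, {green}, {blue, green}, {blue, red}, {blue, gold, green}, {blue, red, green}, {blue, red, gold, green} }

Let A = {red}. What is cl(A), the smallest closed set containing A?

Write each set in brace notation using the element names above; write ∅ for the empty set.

closure: X∖int(X∖A) = X∖{blue, gold, green} = {red}

{red}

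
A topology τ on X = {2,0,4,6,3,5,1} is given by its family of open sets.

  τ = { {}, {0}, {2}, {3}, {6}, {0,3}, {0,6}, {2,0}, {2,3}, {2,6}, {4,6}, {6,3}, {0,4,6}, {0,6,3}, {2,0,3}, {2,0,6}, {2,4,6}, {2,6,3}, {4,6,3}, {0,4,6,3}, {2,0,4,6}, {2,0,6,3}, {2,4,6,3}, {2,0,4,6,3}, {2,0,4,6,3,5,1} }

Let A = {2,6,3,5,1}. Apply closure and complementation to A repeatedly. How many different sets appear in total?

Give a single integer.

8

closure: X∖int(X∖A) = X∖{0} = {2,4,6,3,5,1}
Let k=closure and c=complement:
  1. A     = {2,6,3,5,1}
  2. kA    = {2,4,6,3,5,1}
  3. cA    = {0,4}
  4. ckA   = {0}
  5. kcA   = {0,4,5,1}
  6. kckA  = {0,5,1}
  7. ckcA  = {2,6,3}
  8. ckckA = {2,4,6,3}
— saturated at 8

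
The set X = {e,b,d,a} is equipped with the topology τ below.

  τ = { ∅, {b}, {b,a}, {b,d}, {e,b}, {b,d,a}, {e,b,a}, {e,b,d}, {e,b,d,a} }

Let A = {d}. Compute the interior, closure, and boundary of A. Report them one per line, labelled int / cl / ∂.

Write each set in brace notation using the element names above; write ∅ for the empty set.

int(A) = ∅
cl(A)  = {d}
∂A     = {d}

U open, U⊆A: ∅. int(A) = ⋃ = ∅
X∖A={e,b,a}, int(X∖A)={e,b,a}, hence cl(A)={d}
∂A: remove int from cl → {d}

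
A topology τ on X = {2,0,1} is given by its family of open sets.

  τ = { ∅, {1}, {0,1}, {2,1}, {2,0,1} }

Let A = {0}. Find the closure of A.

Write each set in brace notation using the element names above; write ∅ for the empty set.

complement {2,1}; its interior {2,1}; cl(A) = X∖{2,1} = {0}

{0}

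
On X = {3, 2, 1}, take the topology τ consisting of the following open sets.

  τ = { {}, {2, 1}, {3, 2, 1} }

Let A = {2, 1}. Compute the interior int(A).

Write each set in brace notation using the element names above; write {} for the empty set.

{2, 1}

opens ⊆ A: {}, {2, 1}; union → int = {2, 1}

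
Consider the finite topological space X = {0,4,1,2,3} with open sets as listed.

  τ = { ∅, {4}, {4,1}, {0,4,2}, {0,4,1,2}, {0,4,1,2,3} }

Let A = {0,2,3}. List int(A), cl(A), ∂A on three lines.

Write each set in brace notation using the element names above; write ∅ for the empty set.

interior: largest open inside A is ∅ (from ∅)
cl via duality: int({4,1}) = {4,1}, so X∖{4,1} = {0,2,3}
cl∖int = {0,2,3}

int(A) = ∅
cl(A)  = {0,2,3}
∂A     = {0,2,3}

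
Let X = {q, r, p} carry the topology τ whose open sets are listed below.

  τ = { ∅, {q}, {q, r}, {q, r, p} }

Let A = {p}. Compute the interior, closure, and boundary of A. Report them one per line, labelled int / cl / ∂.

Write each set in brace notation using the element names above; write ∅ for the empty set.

int(A) = ∅
cl(A)  = {p}
∂A     = {p}

opens ⊆ A: ∅; union → int = ∅
complement {q, r}; its interior {q, r}; cl(A) = X∖{q, r} = {p}
boundary = {p} ∖ ∅ = {p}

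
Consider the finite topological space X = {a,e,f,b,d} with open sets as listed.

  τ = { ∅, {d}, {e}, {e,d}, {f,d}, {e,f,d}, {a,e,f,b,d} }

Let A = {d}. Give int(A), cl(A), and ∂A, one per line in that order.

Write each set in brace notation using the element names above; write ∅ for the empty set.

int(A) = {d}
cl(A)  = {a,f,b,d}
∂A     = {a,f,b}

interior: largest open inside A is {d} (from ∅, {d})
cl via duality: int({a,e,f,b}) = {e}, so X∖{e} = {a,f,b,d}
cl∖int = {a,f,b}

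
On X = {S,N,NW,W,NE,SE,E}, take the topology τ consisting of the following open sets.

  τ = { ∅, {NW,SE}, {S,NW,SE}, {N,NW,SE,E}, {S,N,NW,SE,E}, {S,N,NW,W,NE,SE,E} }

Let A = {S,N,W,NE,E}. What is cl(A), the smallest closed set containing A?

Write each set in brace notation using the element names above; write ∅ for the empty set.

X∖A={NW,SE}, int(X∖A)={NW,SE}, hence cl(A)={S,N,W,NE,E}

{S,N,W,NE,E}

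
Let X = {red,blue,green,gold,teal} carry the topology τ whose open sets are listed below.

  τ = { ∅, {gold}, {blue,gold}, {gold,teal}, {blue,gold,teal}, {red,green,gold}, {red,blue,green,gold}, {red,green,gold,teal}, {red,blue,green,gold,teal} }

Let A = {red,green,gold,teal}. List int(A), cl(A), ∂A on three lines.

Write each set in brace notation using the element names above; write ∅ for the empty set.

int(A) = {red,green,gold,teal}
cl(A)  = {red,blue,green,gold,teal}
∂A     = {blue}

U open, U⊆A: ∅, {gold}, {gold,teal}, {red,green,gold}, {red,green,gold,teal}. int(A) = ⋃ = {red,green,gold,teal}
X∖A={blue}, int(X∖A)=∅, hence cl(A)={red,blue,green,gold,teal}
∂A: remove int from cl → {blue}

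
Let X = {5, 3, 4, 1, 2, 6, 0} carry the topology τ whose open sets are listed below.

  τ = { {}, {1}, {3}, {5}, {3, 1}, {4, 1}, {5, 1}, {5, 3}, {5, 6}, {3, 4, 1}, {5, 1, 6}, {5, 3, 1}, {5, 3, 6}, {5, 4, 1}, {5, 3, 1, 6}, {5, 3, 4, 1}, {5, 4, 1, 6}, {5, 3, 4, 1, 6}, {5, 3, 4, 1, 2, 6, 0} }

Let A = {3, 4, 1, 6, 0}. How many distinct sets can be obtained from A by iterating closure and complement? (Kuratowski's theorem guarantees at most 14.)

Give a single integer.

8

complement {5, 2}; its interior {5}; cl(A) = X∖{5} = {3, 4, 1, 2, 6, 0}
With k = closure, c = complement:
  1. A     = {3, 4, 1, 6, 0}
  2. kA    = {3, 4, 1, 2, 6, 0}
  3. cA    = {5, 2}
  4. ckA   = {5}
  5. kcA   = {5, 2, 6, 0}
  6. ckcA  = {3, 4, 1}
  7. kckcA = {3, 4, 1, 2, 0}
  8. ckckcA = {5, 6}
k, c of each give nothing new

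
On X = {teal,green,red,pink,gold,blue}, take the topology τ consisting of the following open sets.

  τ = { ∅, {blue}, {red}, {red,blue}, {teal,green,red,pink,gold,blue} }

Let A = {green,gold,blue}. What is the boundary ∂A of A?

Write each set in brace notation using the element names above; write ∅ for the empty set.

{teal,green,pink,gold}

opens ⊆ A: ∅, {blue}; union → int = {blue}
complement {teal,red,pink}; its interior {red}; cl(A) = X∖{red} = {teal,green,pink,gold,blue}
boundary = {teal,green,pink,gold,blue} ∖ {blue} = {teal,green,pink,gold}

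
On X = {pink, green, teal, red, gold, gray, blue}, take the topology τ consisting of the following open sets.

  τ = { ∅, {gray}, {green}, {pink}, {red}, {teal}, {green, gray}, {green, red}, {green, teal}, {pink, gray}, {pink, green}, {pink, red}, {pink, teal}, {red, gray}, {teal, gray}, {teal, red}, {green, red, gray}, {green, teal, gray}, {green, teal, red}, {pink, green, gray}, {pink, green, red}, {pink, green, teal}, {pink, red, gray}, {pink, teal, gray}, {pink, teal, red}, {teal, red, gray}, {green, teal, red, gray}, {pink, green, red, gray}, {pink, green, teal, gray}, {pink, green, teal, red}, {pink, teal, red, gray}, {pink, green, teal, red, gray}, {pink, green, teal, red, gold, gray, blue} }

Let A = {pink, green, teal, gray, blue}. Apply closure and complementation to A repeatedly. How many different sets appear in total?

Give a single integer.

6

complement {red, gold}; its interior {red}; cl(A) = X∖{red} = {pink, green, teal, gold, gray, blue}
With k = closure, c = complement:
  1. A     = {pink, green, teal, gray, blue}
  2. kA    = {pink, green, teal, gold, gray, blue}
  3. cA    = {red, gold}
  4. ckA   = {red}
  5. kcA   = {red, gold, blue}
  6. ckcA  = {pink, green, teal, gray}
k, c of each give nothing new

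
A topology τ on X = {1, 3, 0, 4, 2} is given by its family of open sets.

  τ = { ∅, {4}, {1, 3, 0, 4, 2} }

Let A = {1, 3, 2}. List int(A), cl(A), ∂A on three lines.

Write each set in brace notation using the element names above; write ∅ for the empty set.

U open, U⊆A: ∅. int(A) = ⋃ = ∅
X∖A={0, 4}, int(X∖A)={4}, hence cl(A)={1, 3, 0, 2}
∂A: remove int from cl → {1, 3, 0, 2}

int(A) = ∅
cl(A)  = {1, 3, 0, 2}
∂A     = {1, 3, 0, 2}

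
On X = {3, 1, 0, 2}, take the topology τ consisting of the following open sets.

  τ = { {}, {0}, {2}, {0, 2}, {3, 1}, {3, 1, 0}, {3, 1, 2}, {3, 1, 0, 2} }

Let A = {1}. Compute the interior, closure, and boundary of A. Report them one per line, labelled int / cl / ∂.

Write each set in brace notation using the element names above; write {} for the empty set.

int(A) = {}
cl(A)  = {3, 1}
∂A     = {3, 1}

opens ⊆ A: {}; union → int = {}
complement {3, 0, 2}; its interior {0, 2}; cl(A) = X∖{0, 2} = {3, 1}
boundary = {3, 1} ∖ {} = {3, 1}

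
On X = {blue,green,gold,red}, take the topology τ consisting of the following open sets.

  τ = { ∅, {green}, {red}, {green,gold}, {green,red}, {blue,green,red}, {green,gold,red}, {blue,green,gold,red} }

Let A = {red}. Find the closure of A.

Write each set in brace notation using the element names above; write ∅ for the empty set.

complement {blue,green,gold}; its interior {green,gold}; cl(A) = X∖{green,gold} = {blue,red}

{blue,red}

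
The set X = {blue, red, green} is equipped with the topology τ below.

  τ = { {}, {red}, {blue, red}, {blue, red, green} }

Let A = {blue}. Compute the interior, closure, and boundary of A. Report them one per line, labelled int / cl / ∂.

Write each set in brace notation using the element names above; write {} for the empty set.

interior: largest open inside A is {} (from {})
cl via duality: int({red, green}) = {red}, so X∖{red} = {blue, green}
cl∖int = {blue, green}

int(A) = {}
cl(A)  = {blue, green}
∂A     = {blue, green}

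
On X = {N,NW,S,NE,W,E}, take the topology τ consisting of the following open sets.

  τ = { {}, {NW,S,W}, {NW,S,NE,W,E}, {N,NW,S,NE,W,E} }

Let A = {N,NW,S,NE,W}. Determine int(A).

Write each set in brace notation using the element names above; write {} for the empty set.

{NW,S,W}

open subsets of A: {}, {NW,S,W}; so int(A) = {NW,S,W}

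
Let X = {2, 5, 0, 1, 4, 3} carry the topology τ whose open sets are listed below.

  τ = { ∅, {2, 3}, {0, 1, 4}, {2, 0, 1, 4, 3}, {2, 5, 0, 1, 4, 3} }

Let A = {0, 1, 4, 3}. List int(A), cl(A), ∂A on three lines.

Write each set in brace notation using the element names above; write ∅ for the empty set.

open subsets of A: ∅, {0, 1, 4}; so int(A) = {0, 1, 4}
closure: X∖int(X∖A) = X∖∅ = {2, 5, 0, 1, 4, 3}
∂A = {2, 5, 0, 1, 4, 3} minus {0, 1, 4} = {2, 5, 3}

int(A) = {0, 1, 4}
cl(A)  = {2, 5, 0, 1, 4, 3}
∂A     = {2, 5, 3}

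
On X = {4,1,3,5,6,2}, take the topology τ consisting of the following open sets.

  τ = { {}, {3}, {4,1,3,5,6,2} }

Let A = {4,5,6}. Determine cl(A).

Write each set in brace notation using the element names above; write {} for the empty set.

complement {1,3,2}; its interior {3}; cl(A) = X∖{3} = {4,1,5,6,2}

{4,1,5,6,2}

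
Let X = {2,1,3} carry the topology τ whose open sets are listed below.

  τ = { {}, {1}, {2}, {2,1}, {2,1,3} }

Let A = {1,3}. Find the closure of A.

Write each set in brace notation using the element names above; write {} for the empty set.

X∖A={2}, int(X∖A)={2}, hence cl(A)={1,3}

{1,3}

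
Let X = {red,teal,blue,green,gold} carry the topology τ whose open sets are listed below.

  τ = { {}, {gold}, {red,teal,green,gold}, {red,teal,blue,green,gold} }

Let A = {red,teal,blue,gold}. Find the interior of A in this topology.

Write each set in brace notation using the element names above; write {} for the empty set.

{gold}

open subsets of A: {}, {gold}; so int(A) = {gold}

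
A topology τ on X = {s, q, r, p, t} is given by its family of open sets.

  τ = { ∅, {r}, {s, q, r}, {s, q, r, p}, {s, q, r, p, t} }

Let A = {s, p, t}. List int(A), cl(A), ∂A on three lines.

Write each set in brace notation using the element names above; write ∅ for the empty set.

int(A) = ∅
cl(A)  = {s, q, p, t}
∂A     = {s, q, p, t}

U open, U⊆A: ∅. int(A) = ⋃ = ∅
X∖A={q, r}, int(X∖A)={r}, hence cl(A)={s, q, p, t}
∂A: remove int from cl → {s, q, p, t}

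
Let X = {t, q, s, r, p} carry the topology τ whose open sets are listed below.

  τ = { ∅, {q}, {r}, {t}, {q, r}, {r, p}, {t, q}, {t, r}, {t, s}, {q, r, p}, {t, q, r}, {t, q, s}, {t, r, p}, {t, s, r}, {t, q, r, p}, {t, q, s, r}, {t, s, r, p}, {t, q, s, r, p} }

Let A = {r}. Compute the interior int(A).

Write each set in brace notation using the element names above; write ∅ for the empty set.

U open, U⊆A: ∅, {r}. int(A) = ⋃ = {r}

{r}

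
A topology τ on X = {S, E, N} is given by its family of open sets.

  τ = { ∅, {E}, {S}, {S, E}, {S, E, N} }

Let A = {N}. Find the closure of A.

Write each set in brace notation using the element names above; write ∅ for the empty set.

{N}

complement {S, E}; its interior {S, E}; cl(A) = X∖{S, E} = {N}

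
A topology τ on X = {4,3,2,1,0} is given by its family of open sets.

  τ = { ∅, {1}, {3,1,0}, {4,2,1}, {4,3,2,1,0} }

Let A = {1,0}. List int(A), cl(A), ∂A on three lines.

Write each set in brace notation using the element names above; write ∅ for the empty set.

int(A) = {1}
cl(A)  = {4,3,2,1,0}
∂A     = {4,3,2,0}

open subsets of A: ∅, {1}; so int(A) = {1}
closure: X∖int(X∖A) = X∖∅ = {4,3,2,1,0}
∂A = {4,3,2,1,0} minus {1} = {4,3,2,0}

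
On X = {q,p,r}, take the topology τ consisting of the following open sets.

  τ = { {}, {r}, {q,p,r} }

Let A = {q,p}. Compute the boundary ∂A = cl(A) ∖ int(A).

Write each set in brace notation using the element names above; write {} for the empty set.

opens ⊆ A: {}; union → int = {}
complement {r}; its interior {r}; cl(A) = X∖{r} = {q,p}
boundary = {q,p} ∖ {} = {q,p}

{q,p}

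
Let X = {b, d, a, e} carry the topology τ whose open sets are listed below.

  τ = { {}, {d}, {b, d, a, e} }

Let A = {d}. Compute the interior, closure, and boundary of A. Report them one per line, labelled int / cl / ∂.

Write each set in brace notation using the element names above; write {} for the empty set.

interior: largest open inside A is {d} (from {}, {d})
cl via duality: int({b, a, e}) = {}, so X∖{} = {b, d, a, e}
cl∖int = {b, a, e}

int(A) = {d}
cl(A)  = {b, d, a, e}
∂A     = {b, a, e}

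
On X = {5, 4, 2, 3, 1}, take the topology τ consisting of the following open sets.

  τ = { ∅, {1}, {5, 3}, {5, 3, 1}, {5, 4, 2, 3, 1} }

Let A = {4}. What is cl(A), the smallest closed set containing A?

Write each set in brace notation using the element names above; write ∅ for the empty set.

{4, 2}

X∖A={5, 2, 3, 1}, int(X∖A)={5, 3, 1}, hence cl(A)={4, 2}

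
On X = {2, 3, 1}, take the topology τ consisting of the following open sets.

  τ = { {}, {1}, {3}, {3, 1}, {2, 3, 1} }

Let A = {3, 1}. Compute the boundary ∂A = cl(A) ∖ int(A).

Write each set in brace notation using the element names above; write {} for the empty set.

{2}

opens ⊆ A: {}, {3}, {1}, {3, 1}; union → int = {3, 1}
complement {2}; its interior {}; cl(A) = X∖{} = {2, 3, 1}
boundary = {2, 3, 1} ∖ {3, 1} = {2}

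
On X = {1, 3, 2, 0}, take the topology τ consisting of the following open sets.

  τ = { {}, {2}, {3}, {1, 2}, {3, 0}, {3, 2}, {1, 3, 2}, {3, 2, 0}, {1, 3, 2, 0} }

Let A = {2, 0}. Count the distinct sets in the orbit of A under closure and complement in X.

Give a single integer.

cl via duality: int({1, 3}) = {3}, so X∖{3} = {1, 2, 0}
Write k for closure, c for complement:
  1. A     = {2, 0}
  2. kA    = {1, 2, 0}
  3. cA    = {1, 3}
  4. ckA   = {3}
  5. kcA   = {1, 3, 0}
  6. kckA  = {3, 0}
  7. ckcA  = {2}
  8. ckckA = {1, 2}
applying k or c yields no new set

8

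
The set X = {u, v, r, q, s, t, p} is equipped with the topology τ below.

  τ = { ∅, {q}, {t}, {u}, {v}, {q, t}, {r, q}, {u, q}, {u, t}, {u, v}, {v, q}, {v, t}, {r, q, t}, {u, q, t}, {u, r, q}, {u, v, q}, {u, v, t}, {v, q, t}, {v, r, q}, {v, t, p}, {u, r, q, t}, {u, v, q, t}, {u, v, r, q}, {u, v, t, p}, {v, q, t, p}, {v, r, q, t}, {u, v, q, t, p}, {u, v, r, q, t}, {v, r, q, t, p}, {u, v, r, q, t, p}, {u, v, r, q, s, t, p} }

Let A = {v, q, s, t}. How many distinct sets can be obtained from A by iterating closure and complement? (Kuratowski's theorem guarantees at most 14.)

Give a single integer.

cl via duality: int({u, r, p}) = {u}, so X∖{u} = {v, r, q, s, t, p}
Write k for closure, c for complement:
  1. A     = {v, q, s, t}
  2. kA    = {v, r, q, s, t, p}
  3. cA    = {u, r, p}
  4. ckA   = {u}
  5. kcA   = {u, r, s, p}
  6. kckA  = {u, s}
  7. ckcA  = {v, q, t}
  8. ckckA = {v, r, q, t, p}
applying k or c yields no new set

8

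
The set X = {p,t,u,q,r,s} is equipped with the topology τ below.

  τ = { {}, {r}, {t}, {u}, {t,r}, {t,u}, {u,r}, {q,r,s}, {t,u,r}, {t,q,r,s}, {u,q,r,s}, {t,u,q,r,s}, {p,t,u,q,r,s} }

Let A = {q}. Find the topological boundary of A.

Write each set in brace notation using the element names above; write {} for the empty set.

interior: largest open inside A is {} (from {})
cl via duality: int({p,t,u,r,s}) = {t,u,r}, so X∖{t,u,r} = {p,q,s}
cl∖int = {p,q,s}

{p,q,s}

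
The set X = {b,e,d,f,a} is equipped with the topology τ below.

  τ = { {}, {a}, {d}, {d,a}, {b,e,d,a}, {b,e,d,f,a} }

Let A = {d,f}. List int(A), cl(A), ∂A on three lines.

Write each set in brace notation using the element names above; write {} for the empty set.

opens ⊆ A: {}, {d}; union → int = {d}
complement {b,e,a}; its interior {a}; cl(A) = X∖{a} = {b,e,d,f}
boundary = {b,e,d,f} ∖ {d} = {b,e,f}

int(A) = {d}
cl(A)  = {b,e,d,f}
∂A     = {b,e,f}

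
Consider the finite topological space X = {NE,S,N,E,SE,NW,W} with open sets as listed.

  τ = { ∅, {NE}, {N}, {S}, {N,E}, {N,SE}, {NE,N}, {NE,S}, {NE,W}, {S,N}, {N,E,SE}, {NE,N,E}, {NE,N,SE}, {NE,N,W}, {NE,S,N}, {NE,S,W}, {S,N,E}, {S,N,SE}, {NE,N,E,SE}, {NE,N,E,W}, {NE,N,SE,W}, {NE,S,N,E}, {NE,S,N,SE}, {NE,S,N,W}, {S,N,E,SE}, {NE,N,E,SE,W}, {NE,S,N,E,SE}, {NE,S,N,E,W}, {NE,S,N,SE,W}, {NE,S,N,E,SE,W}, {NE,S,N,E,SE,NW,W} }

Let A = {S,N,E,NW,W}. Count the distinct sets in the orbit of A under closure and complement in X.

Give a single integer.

10

closure: X∖int(X∖A) = X∖{NE} = {S,N,E,SE,NW,W}
Let k=closure and c=complement:
  1. A     = {S,N,E,NW,W}
  2. kA    = {S,N,E,SE,NW,W}
  3. cA    = {NE,SE}
  4. ckA   = {NE}
  5. kcA   = {NE,SE,NW,W}
  6. kckA  = {NE,NW,W}
  7. ckcA  = {S,N,E}
  8. ckckA = {S,N,E,SE}
  9. kckcA = {S,N,E,SE,NW}
  10. ckckcA = {NE,W}
— saturated at 10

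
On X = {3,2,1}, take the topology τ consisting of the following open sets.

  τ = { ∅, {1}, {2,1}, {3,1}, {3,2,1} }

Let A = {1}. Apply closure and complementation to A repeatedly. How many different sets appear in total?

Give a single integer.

closure: X∖int(X∖A) = X∖∅ = {3,2,1}
Let k=closure and c=complement:
  1. A     = {1}
  2. kA    = {3,2,1}
  3. cA    = {3,2}
  4. ckA   = ∅
— saturated at 4

4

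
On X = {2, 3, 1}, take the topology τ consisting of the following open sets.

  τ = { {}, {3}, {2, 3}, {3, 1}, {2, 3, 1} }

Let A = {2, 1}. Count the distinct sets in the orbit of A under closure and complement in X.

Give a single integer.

closure: X∖int(X∖A) = X∖{3} = {2, 1}
Let k=closure and c=complement:
  1. A     = {2, 1}
  2. cA    = {3}
  3. kcA   = {2, 3, 1}
  4. ckcA  = {}
— saturated at 4

4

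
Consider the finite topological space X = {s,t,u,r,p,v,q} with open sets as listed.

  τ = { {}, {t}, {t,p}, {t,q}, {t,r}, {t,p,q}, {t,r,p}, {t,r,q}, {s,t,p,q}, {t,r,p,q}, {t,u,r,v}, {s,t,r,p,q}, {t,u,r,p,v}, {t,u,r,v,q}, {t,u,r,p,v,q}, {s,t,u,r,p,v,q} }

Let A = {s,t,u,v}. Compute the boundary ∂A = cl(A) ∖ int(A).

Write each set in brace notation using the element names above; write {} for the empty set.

{s,u,r,p,v,q}

opens ⊆ A: {}, {t}; union → int = {t}
complement {r,p,q}; its interior {}; cl(A) = X∖{} = {s,t,u,r,p,v,q}
boundary = {s,t,u,r,p,v,q} ∖ {t} = {s,u,r,p,v,q}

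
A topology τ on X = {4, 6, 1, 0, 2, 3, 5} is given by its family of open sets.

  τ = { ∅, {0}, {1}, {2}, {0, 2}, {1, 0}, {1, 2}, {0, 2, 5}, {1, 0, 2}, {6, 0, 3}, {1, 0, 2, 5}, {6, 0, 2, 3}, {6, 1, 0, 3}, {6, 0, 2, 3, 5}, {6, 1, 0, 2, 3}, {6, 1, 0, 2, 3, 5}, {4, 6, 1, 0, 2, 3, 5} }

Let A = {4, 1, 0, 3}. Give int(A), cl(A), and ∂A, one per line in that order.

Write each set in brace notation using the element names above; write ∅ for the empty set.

opens ⊆ A: ∅, {0}, {1}, {1, 0}; union → int = {1, 0}
complement {6, 2, 5}; its interior {2}; cl(A) = X∖{2} = {4, 6, 1, 0, 3, 5}
boundary = {4, 6, 1, 0, 3, 5} ∖ {1, 0} = {4, 6, 3, 5}

int(A) = {1, 0}
cl(A)  = {4, 6, 1, 0, 3, 5}
∂A     = {4, 6, 3, 5}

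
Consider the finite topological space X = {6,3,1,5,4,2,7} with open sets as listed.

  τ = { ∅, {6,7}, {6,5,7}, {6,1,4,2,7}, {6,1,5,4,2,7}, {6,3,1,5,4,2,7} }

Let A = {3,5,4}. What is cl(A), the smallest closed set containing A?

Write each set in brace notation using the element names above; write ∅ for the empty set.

X∖A={6,1,2,7}, int(X∖A)={6,7}, hence cl(A)={3,1,5,4,2}

{3,1,5,4,2}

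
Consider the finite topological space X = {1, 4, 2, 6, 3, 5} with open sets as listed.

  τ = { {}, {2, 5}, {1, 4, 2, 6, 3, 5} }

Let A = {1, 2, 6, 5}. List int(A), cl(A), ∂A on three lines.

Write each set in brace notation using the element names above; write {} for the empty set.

U open, U⊆A: {}, {2, 5}. int(A) = ⋃ = {2, 5}
X∖A={4, 3}, int(X∖A)={}, hence cl(A)={1, 4, 2, 6, 3, 5}
∂A: remove int from cl → {1, 4, 6, 3}

int(A) = {2, 5}
cl(A)  = {1, 4, 2, 6, 3, 5}
∂A     = {1, 4, 6, 3}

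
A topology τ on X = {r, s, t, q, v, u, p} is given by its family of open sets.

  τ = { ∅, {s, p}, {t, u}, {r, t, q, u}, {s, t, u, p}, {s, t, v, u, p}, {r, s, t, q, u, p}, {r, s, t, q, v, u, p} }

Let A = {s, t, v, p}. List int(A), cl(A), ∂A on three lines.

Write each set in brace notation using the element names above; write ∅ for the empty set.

interior: largest open inside A is {s, p} (from ∅, {s, p})
cl via duality: int({r, q, u}) = ∅, so X∖∅ = {r, s, t, q, v, u, p}
cl∖int = {r, t, q, v, u}

int(A) = {s, p}
cl(A)  = {r, s, t, q, v, u, p}
∂A     = {r, t, q, v, u}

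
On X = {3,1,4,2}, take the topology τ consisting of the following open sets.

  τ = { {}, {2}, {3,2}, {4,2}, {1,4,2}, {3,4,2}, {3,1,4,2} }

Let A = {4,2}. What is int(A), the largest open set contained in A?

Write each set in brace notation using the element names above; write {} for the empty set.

interior: largest open inside A is {4,2} (from {}, {2}, {4,2})

{4,2}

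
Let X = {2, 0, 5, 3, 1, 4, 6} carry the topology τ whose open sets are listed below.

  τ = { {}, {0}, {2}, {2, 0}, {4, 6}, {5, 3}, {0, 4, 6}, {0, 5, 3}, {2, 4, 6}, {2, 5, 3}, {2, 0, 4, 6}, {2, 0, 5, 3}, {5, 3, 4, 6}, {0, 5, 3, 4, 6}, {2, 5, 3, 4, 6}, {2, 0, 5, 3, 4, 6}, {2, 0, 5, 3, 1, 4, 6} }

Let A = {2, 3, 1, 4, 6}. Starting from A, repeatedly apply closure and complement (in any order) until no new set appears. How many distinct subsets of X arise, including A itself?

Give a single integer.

10

cl via duality: int({0, 5}) = {0}, so X∖{0} = {2, 5, 3, 1, 4, 6}
Write k for closure, c for complement:
  1. A     = {2, 3, 1, 4, 6}
  2. kA    = {2, 5, 3, 1, 4, 6}
  3. cA    = {0, 5}
  4. ckA   = {0}
  5. kcA   = {0, 5, 3, 1}
  6. kckA  = {0, 1}
  7. ckcA  = {2, 4, 6}
  8. ckckA = {2, 5, 3, 4, 6}
  9. kckcA = {2, 1, 4, 6}
  10. ckckcA = {0, 5, 3}
applying k or c yields no new set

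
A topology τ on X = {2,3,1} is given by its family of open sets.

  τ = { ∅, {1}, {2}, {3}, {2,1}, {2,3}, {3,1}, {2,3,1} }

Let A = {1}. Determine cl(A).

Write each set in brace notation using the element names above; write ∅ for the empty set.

closure: X∖int(X∖A) = X∖{2,3} = {1}

{1}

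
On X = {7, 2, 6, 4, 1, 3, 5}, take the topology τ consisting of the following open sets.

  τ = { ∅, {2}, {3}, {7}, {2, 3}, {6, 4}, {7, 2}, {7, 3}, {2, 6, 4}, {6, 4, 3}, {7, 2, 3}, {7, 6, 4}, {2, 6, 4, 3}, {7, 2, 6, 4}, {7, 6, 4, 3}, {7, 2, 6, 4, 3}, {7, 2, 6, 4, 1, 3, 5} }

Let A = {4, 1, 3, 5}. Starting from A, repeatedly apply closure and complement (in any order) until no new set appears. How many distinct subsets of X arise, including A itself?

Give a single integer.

X∖A={7, 2, 6}, int(X∖A)={7, 2}, hence cl(A)={6, 4, 1, 3, 5}
Orbit (k=closure, c=complement):
  1. A     = {4, 1, 3, 5}
  2. kA    = {6, 4, 1, 3, 5}
  3. cA    = {7, 2, 6}
  4. ckA   = {7, 2}
  5. kcA   = {7, 2, 6, 4, 1, 5}
  6. kckA  = {7, 2, 1, 5}
  7. ckcA  = {3}
  8. ckckA = {6, 4, 3}
  9. kckcA = {1, 3, 5}
  10. ckckcA = {7, 2, 6, 4}
(closed under both — stop)

10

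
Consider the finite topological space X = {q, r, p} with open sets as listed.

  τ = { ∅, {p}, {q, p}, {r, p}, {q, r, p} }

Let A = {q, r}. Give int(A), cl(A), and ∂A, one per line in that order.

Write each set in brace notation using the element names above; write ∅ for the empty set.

U open, U⊆A: ∅. int(A) = ⋃ = ∅
X∖A={p}, int(X∖A)={p}, hence cl(A)={q, r}
∂A: remove int from cl → {q, r}

int(A) = ∅
cl(A)  = {q, r}
∂A     = {q, r}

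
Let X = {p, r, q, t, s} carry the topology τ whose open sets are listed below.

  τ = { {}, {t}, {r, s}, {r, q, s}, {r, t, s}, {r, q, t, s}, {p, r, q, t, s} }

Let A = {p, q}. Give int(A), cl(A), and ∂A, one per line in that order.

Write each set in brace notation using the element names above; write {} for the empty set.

int(A) = {}
cl(A)  = {p, q}
∂A     = {p, q}

open subsets of A: {}; so int(A) = {}
closure: X∖int(X∖A) = X∖{r, t, s} = {p, q}
∂A = {p, q} minus {} = {p, q}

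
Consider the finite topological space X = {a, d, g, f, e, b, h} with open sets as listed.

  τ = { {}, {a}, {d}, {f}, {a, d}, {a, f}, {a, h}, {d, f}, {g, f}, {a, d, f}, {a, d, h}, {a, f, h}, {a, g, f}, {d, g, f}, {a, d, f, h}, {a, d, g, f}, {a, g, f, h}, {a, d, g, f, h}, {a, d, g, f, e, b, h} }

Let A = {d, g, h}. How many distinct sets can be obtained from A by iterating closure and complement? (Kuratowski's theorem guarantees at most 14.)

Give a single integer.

8

complement {a, f, e, b}; its interior {a, f}; cl(A) = X∖{a, f} = {d, g, e, b, h}
With k = closure, c = complement:
  1. A     = {d, g, h}
  2. kA    = {d, g, e, b, h}
  3. cA    = {a, f, e, b}
  4. ckA   = {a, f}
  5. kcA   = {a, g, f, e, b, h}
  6. ckcA  = {d}
  7. kckcA = {d, e, b}
  8. ckckcA = {a, g, f, h}
k, c of each give nothing new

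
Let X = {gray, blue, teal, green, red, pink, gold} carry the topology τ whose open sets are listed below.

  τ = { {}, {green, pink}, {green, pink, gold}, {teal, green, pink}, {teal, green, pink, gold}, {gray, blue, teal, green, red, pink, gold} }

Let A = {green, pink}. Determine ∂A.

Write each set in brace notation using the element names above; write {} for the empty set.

{gray, blue, teal, red, gold}

U open, U⊆A: {}, {green, pink}. int(A) = ⋃ = {green, pink}
X∖A={gray, blue, teal, red, gold}, int(X∖A)={}, hence cl(A)={gray, blue, teal, green, red, pink, gold}
∂A: remove int from cl → {gray, blue, teal, red, gold}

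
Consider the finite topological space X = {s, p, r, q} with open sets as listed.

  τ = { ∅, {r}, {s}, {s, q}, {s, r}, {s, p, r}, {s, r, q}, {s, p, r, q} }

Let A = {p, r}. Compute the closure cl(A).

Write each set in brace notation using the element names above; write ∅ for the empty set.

{p, r}

closure: X∖int(X∖A) = X∖{s, q} = {p, r}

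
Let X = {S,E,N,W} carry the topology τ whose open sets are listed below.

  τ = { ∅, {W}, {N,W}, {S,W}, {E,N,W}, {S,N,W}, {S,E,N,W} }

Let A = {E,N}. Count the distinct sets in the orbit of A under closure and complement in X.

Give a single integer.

closure: X∖int(X∖A) = X∖{S,W} = {E,N}
Let k=closure and c=complement:
  1. A     = {E,N}
  2. cA    = {S,W}
  3. kcA   = {S,E,N,W}
  4. ckcA  = ∅
— saturated at 4

4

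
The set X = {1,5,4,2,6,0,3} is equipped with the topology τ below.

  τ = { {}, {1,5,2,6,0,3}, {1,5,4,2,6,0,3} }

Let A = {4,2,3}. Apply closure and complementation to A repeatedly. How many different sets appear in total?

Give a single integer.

4

complement {1,5,6,0}; its interior {}; cl(A) = X∖{} = {1,5,4,2,6,0,3}
With k = closure, c = complement:
  1. A     = {4,2,3}
  2. kA    = {1,5,4,2,6,0,3}
  3. cA    = {1,5,6,0}
  4. ckA   = {}
k, c of each give nothing new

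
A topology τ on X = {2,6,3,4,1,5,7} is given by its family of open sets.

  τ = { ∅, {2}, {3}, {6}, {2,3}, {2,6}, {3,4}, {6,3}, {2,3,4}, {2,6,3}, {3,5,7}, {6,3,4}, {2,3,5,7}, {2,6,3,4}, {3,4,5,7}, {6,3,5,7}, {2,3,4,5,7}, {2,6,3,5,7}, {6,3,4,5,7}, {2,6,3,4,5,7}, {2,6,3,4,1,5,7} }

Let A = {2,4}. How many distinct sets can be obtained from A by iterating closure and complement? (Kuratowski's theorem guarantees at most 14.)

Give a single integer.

8

closure: X∖int(X∖A) = X∖{6,3,5,7} = {2,4,1}
Let k=closure and c=complement:
  1. A     = {2,4}
  2. kA    = {2,4,1}
  3. cA    = {6,3,1,5,7}
  4. ckA   = {6,3,5,7}
  5. kcA   = {6,3,4,1,5,7}
  6. ckcA  = {2}
  7. kckcA = {2,1}
  8. ckckcA = {6,3,4,5,7}
— saturated at 8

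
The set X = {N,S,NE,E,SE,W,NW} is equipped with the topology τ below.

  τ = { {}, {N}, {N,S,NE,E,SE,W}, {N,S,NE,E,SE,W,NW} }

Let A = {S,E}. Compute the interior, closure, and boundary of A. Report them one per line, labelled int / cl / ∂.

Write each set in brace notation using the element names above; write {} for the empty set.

interior: largest open inside A is {} (from {})
cl via duality: int({N,NE,SE,W,NW}) = {N}, so X∖{N} = {S,NE,E,SE,W,NW}
cl∖int = {S,NE,E,SE,W,NW}

int(A) = {}
cl(A)  = {S,NE,E,SE,W,NW}
∂A     = {S,NE,E,SE,W,NW}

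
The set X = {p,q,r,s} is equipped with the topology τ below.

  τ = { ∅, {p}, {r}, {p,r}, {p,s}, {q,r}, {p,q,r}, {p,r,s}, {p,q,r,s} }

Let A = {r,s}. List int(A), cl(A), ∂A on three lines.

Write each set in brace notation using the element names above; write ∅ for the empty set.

int(A) = {r}
cl(A)  = {q,r,s}
∂A     = {q,s}

interior: largest open inside A is {r} (from ∅, {r})
cl via duality: int({p,q}) = {p}, so X∖{p} = {q,r,s}
cl∖int = {q,s}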